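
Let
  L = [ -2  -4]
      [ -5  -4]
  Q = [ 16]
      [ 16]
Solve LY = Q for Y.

Y = [[0], [-4]]

Since L multiplies Y on the left, Y = L⁻¹Q.
L has determinant -12; L⁻¹ = [[1/3, -1/3], [-5/12, 1/6]].
Y = L⁻¹Q = [[1/3, -1/3], [-5/12, 1/6]] · [[16], [16]] = [[0], [-4]].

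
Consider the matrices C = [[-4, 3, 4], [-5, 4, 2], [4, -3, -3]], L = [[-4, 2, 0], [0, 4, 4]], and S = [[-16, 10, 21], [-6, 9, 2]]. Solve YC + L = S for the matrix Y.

Y = [[5, -4, -3], [-3, 2, -2]]

YC = S − L = [[-12, 8, 21], [-6, 5, -2]].
Since C sits to the right of Y, Y = (S − L)C⁻¹.
det C = -1; the adjugate gives C⁻¹ = [[6, 3, 10], [7, 4, 12], [1, 0, 1]].
Y = (S − L)C⁻¹ = [[5, -4, -3], [-3, 2, -2]].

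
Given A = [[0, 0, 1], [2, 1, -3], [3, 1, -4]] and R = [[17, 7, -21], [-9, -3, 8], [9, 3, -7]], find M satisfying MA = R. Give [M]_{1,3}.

3

Right-multiplying both sides by A⁻¹ gives M = RA⁻¹.
det A = -1, so A⁻¹ = [[1, -1, 1], [1, 3, -2], [1, 0, 0]].
M = RA⁻¹ = [[17, 7, -21], [-9, -3, 8], [9, 3, -7]] · [[1, -1, 1], [1, 3, -2], [1, 0, 0]] = [[3, 4, 3], [-4, 0, -3], [5, 0, 3]].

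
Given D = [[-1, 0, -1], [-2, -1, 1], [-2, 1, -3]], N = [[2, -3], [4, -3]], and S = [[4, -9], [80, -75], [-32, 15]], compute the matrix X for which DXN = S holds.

X = [[-4, -3], [-2, -5], [0, 4]]

X = D⁻¹SN⁻¹ (apply D⁻¹ on the left and N⁻¹ on the right).
det D = 2, so D⁻¹ = [[1, -1/2, -1/2], [-4, 1/2, 3/2], [-2, 1/2, 1/2]].
det N = 6, so N⁻¹ = [[-1/2, 1/2], [-2/3, 1/3]].
D⁻¹S = [[-20, 21], [-24, 21], [16, -12]].
X = (D⁻¹S)N⁻¹ = [[-4, -3], [-2, -5], [0, 4]].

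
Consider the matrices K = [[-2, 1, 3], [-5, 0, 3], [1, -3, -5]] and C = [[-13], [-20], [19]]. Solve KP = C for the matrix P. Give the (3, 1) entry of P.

Left-multiplying both sides by K⁻¹ gives P = K⁻¹C.
K has determinant 5; K⁻¹ = [[9/5, -4/5, 3/5], [-22/5, 7/5, -9/5], [3, -1, 1]].
P = K⁻¹C = [[9/5, -4/5, 3/5], [-22/5, 7/5, -9/5], [3, -1, 1]] · [[-13], [-20], [19]] = [[4], [-5], [0]].

0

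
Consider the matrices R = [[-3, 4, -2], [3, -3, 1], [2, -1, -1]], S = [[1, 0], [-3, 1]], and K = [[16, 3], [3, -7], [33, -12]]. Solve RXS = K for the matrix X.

X = [[-1, -3], [4, 1], [-3, 5]]

X = R⁻¹KS⁻¹ (apply R⁻¹ on the left and S⁻¹ on the right).
det R = 2, so R⁻¹ = [[2, 3, -1], [5/2, 7/2, -3/2], [3/2, 5/2, -3/2]].
S has determinant 1; S⁻¹ = [[1, 0], [3, 1]].
R⁻¹K = [[8, -3], [1, 1], [-18, 5]].
X = (R⁻¹K)S⁻¹ = [[-1, -3], [4, 1], [-3, 5]].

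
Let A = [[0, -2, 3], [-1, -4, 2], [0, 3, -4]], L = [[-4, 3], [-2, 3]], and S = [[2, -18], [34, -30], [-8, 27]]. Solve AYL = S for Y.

Y = [[-3, 1], [5, -2], [5, -5]]

Y = A⁻¹SL⁻¹ (apply A⁻¹ on the left and L⁻¹ on the right).
A has determinant -1; A⁻¹ = [[-10, -1, -8], [4, 0, 3], [3, 0, 2]].
det L = -6, so L⁻¹ = [[-1/2, 1/2], [-1/3, 2/3]].
A⁻¹S = [[10, -6], [-16, 9], [-10, 0]].
Y = (A⁻¹S)L⁻¹ = [[-3, 1], [5, -2], [5, -5]].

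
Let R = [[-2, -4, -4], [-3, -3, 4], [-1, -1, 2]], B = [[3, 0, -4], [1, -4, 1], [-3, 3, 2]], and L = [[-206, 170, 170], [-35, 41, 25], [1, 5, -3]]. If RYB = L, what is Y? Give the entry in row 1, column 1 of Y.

5

Isolating Y: multiply by R⁻¹ from the left and B⁻¹ from the right, so Y = R⁻¹LB⁻¹.
det R = -4; the adjugate gives R⁻¹ = [[1/2, -3, 7], [-1/2, 2, -5], [0, -1/2, 3/2]].
det B = 3, so B⁻¹ = [[-11/3, -4, -16/3], [-5/3, -2, -7/3], [-3, -3, -4]].
R⁻¹L = [[9, -3, -11], [28, -28, -20], [19, -13, -17]].
Y = (R⁻¹L)B⁻¹ = [[5, 3, 3], [4, 4, -4], [3, 1, -3]].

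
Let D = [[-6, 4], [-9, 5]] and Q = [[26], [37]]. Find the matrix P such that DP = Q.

P = [[-3], [2]]

Left-multiplying both sides by D⁻¹ gives P = D⁻¹Q.
det D = 6; the adjugate gives D⁻¹ = [[5/6, -2/3], [3/2, -1]].
P = D⁻¹Q = [[5/6, -2/3], [3/2, -1]] · [[26], [37]] = [[-3], [2]].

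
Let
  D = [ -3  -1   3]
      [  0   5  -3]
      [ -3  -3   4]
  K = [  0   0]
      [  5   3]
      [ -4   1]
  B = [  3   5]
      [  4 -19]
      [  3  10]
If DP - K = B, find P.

P = [[0, 1], [3, -2], [2, 2]]

DP = B + K = [[3, 5], [9, -16], [-1, 11]].
Left-multiplying both sides by D⁻¹ gives P = D⁻¹(B + K).
det D = 3, so D⁻¹ = [[11/3, -5/3, -4], [3, -1, -3], [5, -2, -5]].
P = D⁻¹(B + K) = [[0, 1], [3, -2], [2, 2]].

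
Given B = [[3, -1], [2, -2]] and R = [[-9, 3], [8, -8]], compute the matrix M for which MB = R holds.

M = [[-3, 0], [0, 4]]

Since B sits to the right of M, M = RB⁻¹.
B has determinant -4; B⁻¹ = [[1/2, -1/4], [1/2, -3/4]].
M = RB⁻¹ = [[-9, 3], [8, -8]] · [[1/2, -1/4], [1/2, -3/4]] = [[-3, 0], [0, 4]].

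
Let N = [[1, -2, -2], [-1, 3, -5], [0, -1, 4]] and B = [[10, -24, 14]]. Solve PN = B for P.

N is on the right of P, so right-multiply by N⁻¹: P = BN⁻¹.
det N = -3; the adjugate gives N⁻¹ = [[-7/3, -10/3, -16/3], [-4/3, -4/3, -7/3], [-1/3, -1/3, -1/3]].
P = BN⁻¹ = [[10, -24, 14]] · [[-7/3, -10/3, -16/3], [-4/3, -4/3, -7/3], [-1/3, -1/3, -1/3]] = [[4, -6, -2]].

P = [[4, -6, -2]]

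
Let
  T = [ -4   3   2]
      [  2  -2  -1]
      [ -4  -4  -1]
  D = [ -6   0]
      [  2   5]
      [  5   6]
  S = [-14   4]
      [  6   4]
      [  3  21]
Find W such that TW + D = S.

W = [[1, -2], [0, -2], [-2, 1]]

TW = S − D = [[-8, 4], [4, -1], [-2, 15]].
Left-multiplying both sides by T⁻¹ gives W = T⁻¹(S − D).
T has determinant -6; T⁻¹ = [[1/3, 5/6, -1/6], [-1, -2, 0], [8/3, 14/3, -1/3]].
W = T⁻¹(S − D) = [[1, -2], [0, -2], [-2, 1]].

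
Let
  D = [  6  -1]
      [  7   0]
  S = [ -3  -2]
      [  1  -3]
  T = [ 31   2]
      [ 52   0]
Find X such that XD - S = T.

X = [[0, 4], [3, 5]]

XD = T + S = [[28, 0], [53, -3]].
D is on the right of X, so right-multiply by D⁻¹: X = (T + S)D⁻¹.
det D = 7, so D⁻¹ = [[0, 1/7], [-1, 6/7]].
X = (T + S)D⁻¹ = [[0, 4], [3, 5]].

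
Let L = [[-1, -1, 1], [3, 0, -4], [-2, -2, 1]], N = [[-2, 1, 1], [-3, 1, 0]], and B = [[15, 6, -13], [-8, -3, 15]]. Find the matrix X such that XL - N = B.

XL = B + N = [[13, 7, -12], [-11, -2, 15]].
L is on the right of X, so right-multiply by L⁻¹: X = (B + N)L⁻¹.
det L = -3, so L⁻¹ = [[8/3, 1/3, -4/3], [-5/3, -1/3, 1/3], [2, 0, -1]].
X = (B + N)L⁻¹ = [[-1, 2, -3], [4, -3, -1]].

X = [[-1, 2, -3], [4, -3, -1]]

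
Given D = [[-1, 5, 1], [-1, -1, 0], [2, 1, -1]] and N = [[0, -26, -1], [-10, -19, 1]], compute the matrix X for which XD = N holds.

Since D sits to the right of X, X = ND⁻¹.
D has determinant -5; D⁻¹ = [[-1/5, -6/5, -1/5], [1/5, 1/5, 1/5], [-1/5, -11/5, -6/5]].
X = ND⁻¹ = [[0, -26, -1], [-10, -19, 1]] · [[-1/5, -6/5, -1/5], [1/5, 1/5, 1/5], [-1/5, -11/5, -6/5]] = [[-5, -3, -4], [-2, 6, -3]].

X = [[-5, -3, -4], [-2, 6, -3]]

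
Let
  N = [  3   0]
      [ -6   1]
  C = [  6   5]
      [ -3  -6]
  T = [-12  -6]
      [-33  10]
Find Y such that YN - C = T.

YN = T + C = [[-6, -1], [-36, 4]].
Since N sits to the right of Y, Y = (T + C)N⁻¹.
det N = 3, so N⁻¹ = [[1/3, 0], [2, 1]].
Y = (T + C)N⁻¹ = [[-4, -1], [-4, 4]].

Y = [[-4, -1], [-4, 4]]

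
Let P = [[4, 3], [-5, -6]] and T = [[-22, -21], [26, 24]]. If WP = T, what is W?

W = [[-3, 2], [4, -2]]

Right-multiplying both sides by P⁻¹ gives W = TP⁻¹.
P has determinant -9; P⁻¹ = [[2/3, 1/3], [-5/9, -4/9]].
W = TP⁻¹ = [[-22, -21], [26, 24]] · [[2/3, 1/3], [-5/9, -4/9]] = [[-3, 2], [4, -2]].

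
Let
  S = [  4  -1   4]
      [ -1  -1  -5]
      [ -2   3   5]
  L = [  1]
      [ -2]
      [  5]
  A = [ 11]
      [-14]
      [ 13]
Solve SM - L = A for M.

M = [[2], [4], [2]]

SM = A + L = [[12], [-16], [18]].
S is on the left of M, so left-multiply by S⁻¹: M = S⁻¹(A + L).
S has determinant 5; S⁻¹ = [[2, 17/5, 9/5], [3, 28/5, 16/5], [-1, -2, -1]].
M = S⁻¹(A + L) = [[2], [4], [2]].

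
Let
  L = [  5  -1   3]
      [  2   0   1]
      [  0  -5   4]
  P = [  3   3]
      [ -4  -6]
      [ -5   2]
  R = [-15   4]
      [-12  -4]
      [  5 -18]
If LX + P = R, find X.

X = [[-4, 1], [-2, 4], [0, 0]]

LX = R − P = [[-18, 1], [-8, 2], [10, -20]].
Left-multiplying both sides by L⁻¹ gives X = L⁻¹(R − P).
L has determinant 3; L⁻¹ = [[5/3, -11/3, -1/3], [-8/3, 20/3, 1/3], [-10/3, 25/3, 2/3]].
X = L⁻¹(R − P) = [[-4, 1], [-2, 4], [0, 0]].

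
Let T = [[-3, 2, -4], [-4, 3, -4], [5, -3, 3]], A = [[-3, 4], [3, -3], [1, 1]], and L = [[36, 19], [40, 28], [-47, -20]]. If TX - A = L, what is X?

X = [[-5, 1], [5, 3], [-2, -5]]

TX = L + A = [[33, 23], [43, 25], [-46, -19]].
T is on the left of X, so left-multiply by T⁻¹: X = T⁻¹(L + A).
det T = 5; the adjugate gives T⁻¹ = [[-3/5, 6/5, 4/5], [-8/5, 11/5, 4/5], [-3/5, 1/5, -1/5]].
X = T⁻¹(L + A) = [[-5, 1], [5, 3], [-2, -5]].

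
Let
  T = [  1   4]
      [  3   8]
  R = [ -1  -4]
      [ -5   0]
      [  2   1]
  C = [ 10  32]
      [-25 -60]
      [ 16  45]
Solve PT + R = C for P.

P = [[5, 2], [-5, -5], [5, 3]]

PT = C − R = [[11, 36], [-20, -60], [14, 44]].
Since T sits to the right of P, P = (C − R)T⁻¹.
det T = -4; the adjugate gives T⁻¹ = [[-2, 1], [3/4, -1/4]].
P = (C − R)T⁻¹ = [[5, 2], [-5, -5], [5, 3]].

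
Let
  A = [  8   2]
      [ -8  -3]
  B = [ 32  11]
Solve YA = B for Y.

Since A sits to the right of Y, Y = BA⁻¹.
det A = -8, so A⁻¹ = [[3/8, 1/4], [-1, -1]].
Y = BA⁻¹ = [[32, 11]] · [[3/8, 1/4], [-1, -1]] = [[1, -3]].

Y = [[1, -3]]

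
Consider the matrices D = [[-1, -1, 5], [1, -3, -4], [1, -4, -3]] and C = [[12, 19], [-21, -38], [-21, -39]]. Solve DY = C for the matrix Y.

D is on the left of Y, so left-multiply by D⁻¹: Y = D⁻¹C.
D has determinant 3; D⁻¹ = [[-7/3, -23/3, 19/3], [-1/3, -2/3, 1/3], [-1/3, -5/3, 4/3]].
Y = D⁻¹C = [[-7/3, -23/3, 19/3], [-1/3, -2/3, 1/3], [-1/3, -5/3, 4/3]] · [[12, 19], [-21, -38], [-21, -39]] = [[0, 0], [3, 6], [3, 5]].

Y = [[0, 0], [3, 6], [3, 5]]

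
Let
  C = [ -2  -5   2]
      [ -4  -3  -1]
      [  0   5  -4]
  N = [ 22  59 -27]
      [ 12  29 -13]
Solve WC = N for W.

W = [[-5, -3, 5], [0, -3, 4]]

Since C sits to the right of W, W = NC⁻¹.
det C = 6, so C⁻¹ = [[17/6, -5/3, 11/6], [-8/3, 4/3, -5/3], [-10/3, 5/3, -7/3]].
W = NC⁻¹ = [[22, 59, -27], [12, 29, -13]] · [[17/6, -5/3, 11/6], [-8/3, 4/3, -5/3], [-10/3, 5/3, -7/3]] = [[-5, -3, 5], [0, -3, 4]].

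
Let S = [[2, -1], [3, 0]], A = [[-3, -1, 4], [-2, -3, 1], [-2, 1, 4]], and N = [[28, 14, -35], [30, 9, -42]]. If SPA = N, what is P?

Left-multiply by S⁻¹ and right-multiply by A⁻¹: P = S⁻¹NA⁻¹.
det S = 3, so S⁻¹ = [[0, 1/3], [-1, 2/3]].
A has determinant 1; A⁻¹ = [[-13, 8, 11], [6, -4, -5], [-8, 5, 7]].
S⁻¹N = [[10, 3, -14], [-8, -8, 7]].
P = (S⁻¹N)A⁻¹ = [[0, -2, -3], [0, 3, 1]].

P = [[0, -2, -3], [0, 3, 1]]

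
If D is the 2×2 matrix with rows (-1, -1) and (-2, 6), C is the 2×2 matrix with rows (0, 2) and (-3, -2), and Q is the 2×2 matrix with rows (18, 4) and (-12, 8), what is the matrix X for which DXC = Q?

Left-multiply by D⁻¹ and right-multiply by C⁻¹: X = D⁻¹QC⁻¹.
det D = -8, so D⁻¹ = [[-3/4, -1/8], [-1/4, 1/8]].
C has determinant 6; C⁻¹ = [[-1/3, -1/3], [1/2, 0]].
D⁻¹Q = [[-12, -4], [-6, 0]].
X = (D⁻¹Q)C⁻¹ = [[2, 4], [2, 2]].

X = [[2, 4], [2, 2]]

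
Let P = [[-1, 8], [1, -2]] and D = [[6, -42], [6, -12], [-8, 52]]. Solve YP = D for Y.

Right-multiplying both sides by P⁻¹ gives Y = DP⁻¹.
det P = -6, so P⁻¹ = [[1/3, 4/3], [1/6, 1/6]].
Y = DP⁻¹ = [[6, -42], [6, -12], [-8, 52]] · [[1/3, 4/3], [1/6, 1/6]] = [[-5, 1], [0, 6], [6, -2]].

Y = [[-5, 1], [0, 6], [6, -2]]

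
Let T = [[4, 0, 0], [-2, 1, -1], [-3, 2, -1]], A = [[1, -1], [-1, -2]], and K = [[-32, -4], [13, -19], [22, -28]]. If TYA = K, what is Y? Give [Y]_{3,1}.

-1

Left-multiply by T⁻¹ and right-multiply by A⁻¹: Y = T⁻¹KA⁻¹.
det T = 4; the adjugate gives T⁻¹ = [[1/4, 0, 0], [1/4, -1, 1], [-1/4, -2, 1]].
det A = -3, so A⁻¹ = [[2/3, -1/3], [-1/3, -1/3]].
T⁻¹K = [[-8, -1], [1, -10], [4, 11]].
Y = (T⁻¹K)A⁻¹ = [[-5, 3], [4, 3], [-1, -5]].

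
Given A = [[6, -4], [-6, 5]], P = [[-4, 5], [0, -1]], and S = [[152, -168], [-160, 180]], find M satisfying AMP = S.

M = A⁻¹SP⁻¹ (apply A⁻¹ on the left and P⁻¹ on the right).
det A = 6, so A⁻¹ = [[5/6, 2/3], [1, 1]].
det P = 4, so P⁻¹ = [[-1/4, -5/4], [0, -1]].
A⁻¹S = [[20, -20], [-8, 12]].
M = (A⁻¹S)P⁻¹ = [[-5, -5], [2, -2]].

M = [[-5, -5], [2, -2]]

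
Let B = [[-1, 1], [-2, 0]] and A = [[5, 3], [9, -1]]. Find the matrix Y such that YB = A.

Y = [[3, -4], [-1, -4]]

Since B sits to the right of Y, Y = AB⁻¹.
det B = 2; the adjugate gives B⁻¹ = [[0, -1/2], [1, -1/2]].
Y = AB⁻¹ = [[5, 3], [9, -1]] · [[0, -1/2], [1, -1/2]] = [[3, -4], [-1, -4]].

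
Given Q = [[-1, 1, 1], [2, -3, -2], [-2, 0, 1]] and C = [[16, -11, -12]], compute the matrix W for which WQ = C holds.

Q is on the right of W, so right-multiply by Q⁻¹: W = CQ⁻¹.
det Q = -1; the adjugate gives Q⁻¹ = [[3, 1, -1], [-2, -1, 0], [6, 2, -1]].
W = CQ⁻¹ = [[16, -11, -12]] · [[3, 1, -1], [-2, -1, 0], [6, 2, -1]] = [[-2, 3, -4]].

W = [[-2, 3, -4]]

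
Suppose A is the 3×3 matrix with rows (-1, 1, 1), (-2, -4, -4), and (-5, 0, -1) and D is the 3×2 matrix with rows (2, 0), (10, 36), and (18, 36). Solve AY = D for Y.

Since A multiplies Y on the left, Y = A⁻¹D.
A has determinant -6; A⁻¹ = [[-2/3, -1/6, 0], [-3, -1, 1], [10/3, 5/6, -1]].
Y = A⁻¹D = [[-2/3, -1/6, 0], [-3, -1, 1], [10/3, 5/6, -1]] · [[2, 0], [10, 36], [18, 36]] = [[-3, -6], [2, 0], [-3, -6]].

Y = [[-3, -6], [2, 0], [-3, -6]]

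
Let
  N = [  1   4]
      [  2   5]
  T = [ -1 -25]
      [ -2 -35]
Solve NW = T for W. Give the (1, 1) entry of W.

N is on the left of W, so left-multiply by N⁻¹: W = N⁻¹T.
det N = -3, so N⁻¹ = [[-5/3, 4/3], [2/3, -1/3]].
W = N⁻¹T = [[-5/3, 4/3], [2/3, -1/3]] · [[-1, -25], [-2, -35]] = [[-1, -5], [0, -5]].

-1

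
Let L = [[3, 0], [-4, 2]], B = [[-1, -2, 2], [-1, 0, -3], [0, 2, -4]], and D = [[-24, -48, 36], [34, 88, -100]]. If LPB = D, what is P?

P = [[4, 4, -4], [-5, 4, 1]]

Left-multiply by L⁻¹ and right-multiply by B⁻¹: P = L⁻¹DB⁻¹.
det L = 6; the adjugate gives L⁻¹ = [[1/3, 0], [2/3, 1/2]].
det B = -2; the adjugate gives B⁻¹ = [[-3, 2, -3], [2, -2, 5/2], [1, -1, 1]].
L⁻¹D = [[-8, -16, 12], [1, 12, -26]].
P = (L⁻¹D)B⁻¹ = [[4, 4, -4], [-5, 4, 1]].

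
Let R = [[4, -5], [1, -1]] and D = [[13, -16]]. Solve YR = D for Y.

Y = [[3, 1]]

R is on the right of Y, so right-multiply by R⁻¹: Y = DR⁻¹.
det R = 1; the adjugate gives R⁻¹ = [[-1, 5], [-1, 4]].
Y = DR⁻¹ = [[13, -16]] · [[-1, 5], [-1, 4]] = [[3, 1]].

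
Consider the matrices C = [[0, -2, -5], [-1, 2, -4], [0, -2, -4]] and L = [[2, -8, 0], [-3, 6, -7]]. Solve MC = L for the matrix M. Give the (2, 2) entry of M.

3

Since C sits to the right of M, M = LC⁻¹.
C has determinant -2; C⁻¹ = [[8, -1, -9], [2, 0, -5/2], [-1, 0, 1]].
M = LC⁻¹ = [[2, -8, 0], [-3, 6, -7]] · [[8, -1, -9], [2, 0, -5/2], [-1, 0, 1]] = [[0, -2, 2], [-5, 3, 5]].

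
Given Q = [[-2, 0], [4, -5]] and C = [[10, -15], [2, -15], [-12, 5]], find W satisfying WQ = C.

W = [[1, 3], [5, 3], [4, -1]]

Q is on the right of W, so right-multiply by Q⁻¹: W = CQ⁻¹.
Q has determinant 10; Q⁻¹ = [[-1/2, 0], [-2/5, -1/5]].
W = CQ⁻¹ = [[10, -15], [2, -15], [-12, 5]] · [[-1/2, 0], [-2/5, -1/5]] = [[1, 3], [5, 3], [4, -1]].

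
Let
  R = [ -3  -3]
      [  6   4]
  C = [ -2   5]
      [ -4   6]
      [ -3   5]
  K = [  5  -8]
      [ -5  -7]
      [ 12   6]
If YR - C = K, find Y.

YR = K + C = [[3, -3], [-9, -1], [9, 11]].
Right-multiplying both sides by R⁻¹ gives Y = (K + C)R⁻¹.
det R = 6, so R⁻¹ = [[2/3, 1/2], [-1, -1/2]].
Y = (K + C)R⁻¹ = [[5, 3], [-5, -4], [-5, -1]].

Y = [[5, 3], [-5, -4], [-5, -1]]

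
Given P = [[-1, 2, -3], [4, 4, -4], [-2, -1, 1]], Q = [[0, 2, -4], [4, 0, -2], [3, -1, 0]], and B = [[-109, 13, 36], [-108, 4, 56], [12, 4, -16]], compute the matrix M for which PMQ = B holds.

Left-multiply by P⁻¹ and right-multiply by Q⁻¹: M = P⁻¹BQ⁻¹.
det P = -4; the adjugate gives P⁻¹ = [[0, -1/4, -1], [-1, 7/4, 4], [-1, 5/4, 3]].
det Q = 4; the adjugate gives Q⁻¹ = [[-1/2, 1, -1], [-3/2, 3, -4], [-1, 3/2, -2]].
P⁻¹B = [[15, -5, 2], [-32, 10, -2], [10, 4, -14]].
M = (P⁻¹B)Q⁻¹ = [[-2, 3, 1], [3, -5, -4], [3, 1, 2]].

M = [[-2, 3, 1], [3, -5, -4], [3, 1, 2]]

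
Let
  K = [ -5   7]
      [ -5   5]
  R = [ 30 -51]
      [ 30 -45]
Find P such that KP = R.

Since K multiplies P on the left, P = K⁻¹R.
det K = 10; the adjugate gives K⁻¹ = [[1/2, -7/10], [1/2, -1/2]].
P = K⁻¹R = [[1/2, -7/10], [1/2, -1/2]] · [[30, -51], [30, -45]] = [[-6, 6], [0, -3]].

P = [[-6, 6], [0, -3]]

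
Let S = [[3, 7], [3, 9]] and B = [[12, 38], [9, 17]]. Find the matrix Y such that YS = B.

Y = [[-1, 5], [5, -2]]

Since S sits to the right of Y, Y = BS⁻¹.
S has determinant 6; S⁻¹ = [[3/2, -7/6], [-1/2, 1/2]].
Y = BS⁻¹ = [[12, 38], [9, 17]] · [[3/2, -7/6], [-1/2, 1/2]] = [[-1, 5], [5, -2]].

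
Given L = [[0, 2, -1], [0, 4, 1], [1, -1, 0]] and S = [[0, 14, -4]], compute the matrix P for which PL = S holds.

P = [[5, 1, 0]]

Since L sits to the right of P, P = SL⁻¹.
det L = 6, so L⁻¹ = [[1/6, 1/6, 1], [1/6, 1/6, 0], [-2/3, 1/3, 0]].
P = SL⁻¹ = [[0, 14, -4]] · [[1/6, 1/6, 1], [1/6, 1/6, 0], [-2/3, 1/3, 0]] = [[5, 1, 0]].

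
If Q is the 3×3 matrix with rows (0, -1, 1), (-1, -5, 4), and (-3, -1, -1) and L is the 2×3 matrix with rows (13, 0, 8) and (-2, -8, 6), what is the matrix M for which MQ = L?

Right-multiplying both sides by Q⁻¹ gives M = LQ⁻¹.
Q has determinant -1; Q⁻¹ = [[-9, 2, -1], [13, -3, 1], [14, -3, 1]].
M = LQ⁻¹ = [[13, 0, 8], [-2, -8, 6]] · [[-9, 2, -1], [13, -3, 1], [14, -3, 1]] = [[-5, 2, -5], [-2, 2, 0]].

M = [[-5, 2, -5], [-2, 2, 0]]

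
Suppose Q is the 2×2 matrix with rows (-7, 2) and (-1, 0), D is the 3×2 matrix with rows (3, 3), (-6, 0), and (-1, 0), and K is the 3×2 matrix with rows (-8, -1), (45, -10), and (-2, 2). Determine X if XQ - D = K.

XQ = K + D = [[-5, 2], [39, -10], [-3, 2]].
Right-multiplying both sides by Q⁻¹ gives X = (K + D)Q⁻¹.
det Q = 2; the adjugate gives Q⁻¹ = [[0, -1], [1/2, -7/2]].
X = (K + D)Q⁻¹ = [[1, -2], [-5, -4], [1, -4]].

X = [[1, -2], [-5, -4], [1, -4]]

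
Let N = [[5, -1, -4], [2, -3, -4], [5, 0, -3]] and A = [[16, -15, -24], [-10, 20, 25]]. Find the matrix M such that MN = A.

Since N sits to the right of M, M = AN⁻¹.
det N = -1, so N⁻¹ = [[-9, 3, 8], [14, -5, -12], [-15, 5, 13]].
M = AN⁻¹ = [[16, -15, -24], [-10, 20, 25]] · [[-9, 3, 8], [14, -5, -12], [-15, 5, 13]] = [[6, 3, -4], [-5, -5, 5]].

M = [[6, 3, -4], [-5, -5, 5]]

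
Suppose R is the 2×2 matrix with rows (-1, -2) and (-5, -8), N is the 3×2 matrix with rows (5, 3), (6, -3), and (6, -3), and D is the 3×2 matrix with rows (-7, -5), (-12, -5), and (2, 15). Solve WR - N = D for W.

W = [[-3, 1], [-4, 2], [2, -2]]

WR = D + N = [[-2, -2], [-6, -8], [8, 12]].
Right-multiplying both sides by R⁻¹ gives W = (D + N)R⁻¹.
det R = -2, so R⁻¹ = [[4, -1], [-5/2, 1/2]].
W = (D + N)R⁻¹ = [[-3, 1], [-4, 2], [2, -2]].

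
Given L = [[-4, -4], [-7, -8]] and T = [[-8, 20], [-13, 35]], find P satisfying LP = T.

Since L multiplies P on the left, P = L⁻¹T.
det L = 4; the adjugate gives L⁻¹ = [[-2, 1], [7/4, -1]].
P = L⁻¹T = [[-2, 1], [7/4, -1]] · [[-8, 20], [-13, 35]] = [[3, -5], [-1, 0]].

P = [[3, -5], [-1, 0]]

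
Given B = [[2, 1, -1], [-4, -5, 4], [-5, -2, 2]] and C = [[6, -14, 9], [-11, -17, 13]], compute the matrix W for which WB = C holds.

W = [[3, 5, -4], [5, 4, 1]]

Right-multiplying both sides by B⁻¹ gives W = CB⁻¹.
det B = 1, so B⁻¹ = [[-2, 0, -1], [-12, -1, -4], [-17, -1, -6]].
W = CB⁻¹ = [[6, -14, 9], [-11, -17, 13]] · [[-2, 0, -1], [-12, -1, -4], [-17, -1, -6]] = [[3, 5, -4], [5, 4, 1]].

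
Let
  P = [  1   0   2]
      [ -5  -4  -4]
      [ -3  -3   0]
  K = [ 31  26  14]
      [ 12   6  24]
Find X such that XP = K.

P is on the right of X, so right-multiply by P⁻¹: X = KP⁻¹.
det P = -6, so P⁻¹ = [[2, 1, -4/3], [-2, -1, 1], [-1/2, -1/2, 2/3]].
X = KP⁻¹ = [[31, 26, 14], [12, 6, 24]] · [[2, 1, -4/3], [-2, -1, 1], [-1/2, -1/2, 2/3]] = [[3, -2, -6], [0, -6, 6]].

X = [[3, -2, -6], [0, -6, 6]]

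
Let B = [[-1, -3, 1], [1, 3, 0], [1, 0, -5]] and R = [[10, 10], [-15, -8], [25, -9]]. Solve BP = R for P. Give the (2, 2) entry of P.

B is on the left of P, so left-multiply by B⁻¹: P = B⁻¹R.
B has determinant -3; B⁻¹ = [[5, 5, 1], [-5/3, -4/3, -1/3], [1, 1, 0]].
P = B⁻¹R = [[5, 5, 1], [-5/3, -4/3, -1/3], [1, 1, 0]] · [[10, 10], [-15, -8], [25, -9]] = [[0, 1], [-5, -3], [-5, 2]].

-3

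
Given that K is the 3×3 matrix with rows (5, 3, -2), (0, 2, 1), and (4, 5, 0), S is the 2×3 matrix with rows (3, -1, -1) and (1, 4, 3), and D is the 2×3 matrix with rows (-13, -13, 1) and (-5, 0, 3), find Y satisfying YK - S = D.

YK = D + S = [[-10, -14, 0], [-4, 4, 6]].
Since K sits to the right of Y, Y = (D + S)K⁻¹.
K has determinant 3; K⁻¹ = [[-5/3, -10/3, 7/3], [4/3, 8/3, -5/3], [-8/3, -13/3, 10/3]].
Y = (D + S)K⁻¹ = [[-2, -4, 0], [-4, -2, 4]].

Y = [[-2, -4, 0], [-4, -2, 4]]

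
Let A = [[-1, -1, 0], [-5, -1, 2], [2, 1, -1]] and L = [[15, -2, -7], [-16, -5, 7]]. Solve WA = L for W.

A is on the right of W, so right-multiply by A⁻¹: W = LA⁻¹.
A has determinant 2; A⁻¹ = [[-1/2, -1/2, -1], [-1/2, 1/2, 1], [-3/2, -1/2, -2]].
W = LA⁻¹ = [[15, -2, -7], [-16, -5, 7]] · [[-1/2, -1/2, -1], [-1/2, 1/2, 1], [-3/2, -1/2, -2]] = [[4, -5, -3], [0, 2, -3]].

W = [[4, -5, -3], [0, 2, -3]]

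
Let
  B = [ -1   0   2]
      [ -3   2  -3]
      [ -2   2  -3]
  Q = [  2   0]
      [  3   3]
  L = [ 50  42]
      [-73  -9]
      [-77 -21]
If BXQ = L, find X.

X = B⁻¹LQ⁻¹ (apply B⁻¹ on the left and Q⁻¹ on the right).
det B = -4, so B⁻¹ = [[0, -1, 1], [3/4, -7/4, 9/4], [1/2, -1/2, 1/2]].
det Q = 6, so Q⁻¹ = [[1/2, 0], [-1/2, 1/3]].
B⁻¹L = [[-4, -12], [-8, 0], [23, 15]].
X = (B⁻¹L)Q⁻¹ = [[4, -4], [-4, 0], [4, 5]].

X = [[4, -4], [-4, 0], [4, 5]]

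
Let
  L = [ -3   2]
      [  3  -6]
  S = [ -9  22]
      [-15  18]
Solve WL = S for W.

Right-multiplying both sides by L⁻¹ gives W = SL⁻¹.
det L = 12; the adjugate gives L⁻¹ = [[-1/2, -1/6], [-1/4, -1/4]].
W = SL⁻¹ = [[-9, 22], [-15, 18]] · [[-1/2, -1/6], [-1/4, -1/4]] = [[-1, -4], [3, -2]].

W = [[-1, -4], [3, -2]]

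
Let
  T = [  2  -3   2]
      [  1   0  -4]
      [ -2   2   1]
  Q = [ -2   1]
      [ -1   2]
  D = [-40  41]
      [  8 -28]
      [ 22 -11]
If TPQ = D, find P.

Left-multiply by T⁻¹ and right-multiply by Q⁻¹: P = T⁻¹DQ⁻¹.
det T = -1, so T⁻¹ = [[-8, -7, -12], [-7, -6, -10], [-2, -2, -3]].
det Q = -3; the adjugate gives Q⁻¹ = [[-2/3, 1/3], [-1/3, 2/3]].
T⁻¹D = [[0, 0], [12, -9], [-2, 7]].
P = (T⁻¹D)Q⁻¹ = [[0, 0], [-5, -2], [-1, 4]].

P = [[0, 0], [-5, -2], [-1, 4]]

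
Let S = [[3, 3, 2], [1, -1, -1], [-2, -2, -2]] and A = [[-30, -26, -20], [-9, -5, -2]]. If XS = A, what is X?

X = [[-6, -2, 5], [-3, -2, -1]]

Since S sits to the right of X, X = AS⁻¹.
S has determinant 4; S⁻¹ = [[0, 1/2, -1/4], [1, -1/2, 5/4], [-1, 0, -3/2]].
X = AS⁻¹ = [[-30, -26, -20], [-9, -5, -2]] · [[0, 1/2, -1/4], [1, -1/2, 5/4], [-1, 0, -3/2]] = [[-6, -2, 5], [-3, -2, -1]].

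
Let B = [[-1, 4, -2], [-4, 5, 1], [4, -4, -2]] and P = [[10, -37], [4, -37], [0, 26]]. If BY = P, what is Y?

Y = [[-2, 3], [0, -6], [-4, 5]]

B is on the left of Y, so left-multiply by B⁻¹: Y = B⁻¹P.
det B = -2; the adjugate gives B⁻¹ = [[3, -8, -7], [2, -5, -9/2], [2, -6, -11/2]].
Y = B⁻¹P = [[3, -8, -7], [2, -5, -9/2], [2, -6, -11/2]] · [[10, -37], [4, -37], [0, 26]] = [[-2, 3], [0, -6], [-4, 5]].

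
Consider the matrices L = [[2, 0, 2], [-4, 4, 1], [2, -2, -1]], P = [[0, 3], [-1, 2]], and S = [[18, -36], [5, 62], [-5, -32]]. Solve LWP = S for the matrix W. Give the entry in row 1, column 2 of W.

Left-multiply by L⁻¹ and right-multiply by P⁻¹: W = L⁻¹SP⁻¹.
det L = -4, so L⁻¹ = [[1/2, 1, 2], [1/2, 3/2, 5/2], [0, -1, -2]].
det P = 3; the adjugate gives P⁻¹ = [[2/3, -1], [1/3, 0]].
L⁻¹S = [[4, -20], [4, -5], [5, 2]].
W = (L⁻¹S)P⁻¹ = [[-4, -4], [1, -4], [4, -5]].

-4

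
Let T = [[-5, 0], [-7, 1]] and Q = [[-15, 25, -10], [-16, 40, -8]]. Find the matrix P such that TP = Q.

P = [[3, -5, 2], [5, 5, 6]]

Left-multiplying both sides by T⁻¹ gives P = T⁻¹Q.
T has determinant -5; T⁻¹ = [[-1/5, 0], [-7/5, 1]].
P = T⁻¹Q = [[-1/5, 0], [-7/5, 1]] · [[-15, 25, -10], [-16, 40, -8]] = [[3, -5, 2], [5, 5, 6]].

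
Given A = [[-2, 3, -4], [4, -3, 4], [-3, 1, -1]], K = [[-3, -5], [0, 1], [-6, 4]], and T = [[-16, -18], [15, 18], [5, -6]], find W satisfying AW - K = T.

W = [[-2, -2], [-5, -5], [2, 3]]

AW = T + K = [[-19, -23], [15, 19], [-1, -2]].
A is on the left of W, so left-multiply by A⁻¹: W = A⁻¹(T + K).
A has determinant -2; A⁻¹ = [[1/2, 1/2, 0], [4, 5, 4], [5/2, 7/2, 3]].
W = A⁻¹(T + K) = [[-2, -2], [-5, -5], [2, 3]].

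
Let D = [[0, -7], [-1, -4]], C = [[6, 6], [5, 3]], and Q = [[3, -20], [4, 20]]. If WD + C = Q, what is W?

WD = Q − C = [[-3, -26], [-1, 17]].
D is on the right of W, so right-multiply by D⁻¹: W = (Q − C)D⁻¹.
det D = -7, so D⁻¹ = [[4/7, -1], [-1/7, 0]].
W = (Q − C)D⁻¹ = [[2, 3], [-3, 1]].

W = [[2, 3], [-3, 1]]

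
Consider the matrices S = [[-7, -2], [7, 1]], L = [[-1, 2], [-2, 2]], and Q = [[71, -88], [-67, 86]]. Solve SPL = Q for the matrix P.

P = [[3, 3], [-2, 3]]

P = S⁻¹QL⁻¹ (apply S⁻¹ on the left and L⁻¹ on the right).
det S = 7, so S⁻¹ = [[1/7, 2/7], [-1, -1]].
det L = 2, so L⁻¹ = [[1, -1], [1, -1/2]].
S⁻¹Q = [[-9, 12], [-4, 2]].
P = (S⁻¹Q)L⁻¹ = [[3, 3], [-2, 3]].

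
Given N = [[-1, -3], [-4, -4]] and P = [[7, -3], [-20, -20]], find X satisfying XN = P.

Since N sits to the right of X, X = PN⁻¹.
det N = -8, so N⁻¹ = [[1/2, -3/8], [-1/2, 1/8]].
X = PN⁻¹ = [[7, -3], [-20, -20]] · [[1/2, -3/8], [-1/2, 1/8]] = [[5, -3], [0, 5]].

X = [[5, -3], [0, 5]]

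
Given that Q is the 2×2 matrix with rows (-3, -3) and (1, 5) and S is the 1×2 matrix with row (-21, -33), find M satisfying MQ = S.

M = [[6, -3]]

Q is on the right of M, so right-multiply by Q⁻¹: M = SQ⁻¹.
det Q = -12, so Q⁻¹ = [[-5/12, -1/4], [1/12, 1/4]].
M = SQ⁻¹ = [[-21, -33]] · [[-5/12, -1/4], [1/12, 1/4]] = [[6, -3]].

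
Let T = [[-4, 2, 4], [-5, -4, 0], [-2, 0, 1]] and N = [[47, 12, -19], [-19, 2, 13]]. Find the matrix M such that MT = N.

M = [[-4, -5, -3], [3, 1, 1]]

Right-multiplying both sides by T⁻¹ gives M = NT⁻¹.
T has determinant -6; T⁻¹ = [[2/3, 1/3, -8/3], [-5/6, -2/3, 10/3], [4/3, 2/3, -13/3]].
M = NT⁻¹ = [[47, 12, -19], [-19, 2, 13]] · [[2/3, 1/3, -8/3], [-5/6, -2/3, 10/3], [4/3, 2/3, -13/3]] = [[-4, -5, -3], [3, 1, 1]].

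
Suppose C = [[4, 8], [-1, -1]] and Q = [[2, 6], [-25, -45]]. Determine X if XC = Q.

Since C sits to the right of X, X = QC⁻¹.
C has determinant 4; C⁻¹ = [[-1/4, -2], [1/4, 1]].
X = QC⁻¹ = [[2, 6], [-25, -45]] · [[-1/4, -2], [1/4, 1]] = [[1, 2], [-5, 5]].

X = [[1, 2], [-5, 5]]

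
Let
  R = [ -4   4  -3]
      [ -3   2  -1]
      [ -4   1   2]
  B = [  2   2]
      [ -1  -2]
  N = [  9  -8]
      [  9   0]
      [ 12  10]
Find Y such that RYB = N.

Isolating Y: multiply by R⁻¹ from the left and B⁻¹ from the right, so Y = R⁻¹NB⁻¹.
det R = 5; the adjugate gives R⁻¹ = [[1, -11/5, 2/5], [2, -4, 1], [1, -12/5, 4/5]].
det B = -2, so B⁻¹ = [[1, 1], [-1/2, -1]].
R⁻¹N = [[-6, -4], [-6, -6], [-3, 0]].
Y = (R⁻¹N)B⁻¹ = [[-4, -2], [-3, 0], [-3, -3]].

Y = [[-4, -2], [-3, 0], [-3, -3]]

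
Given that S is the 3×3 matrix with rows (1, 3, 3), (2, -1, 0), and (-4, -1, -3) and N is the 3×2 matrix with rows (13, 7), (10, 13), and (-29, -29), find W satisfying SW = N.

W = [[4, 4], [-2, -5], [5, 6]]

Left-multiplying both sides by S⁻¹ gives W = S⁻¹N.
det S = 3; the adjugate gives S⁻¹ = [[1, 2, 1], [2, 3, 2], [-2, -11/3, -7/3]].
W = S⁻¹N = [[1, 2, 1], [2, 3, 2], [-2, -11/3, -7/3]] · [[13, 7], [10, 13], [-29, -29]] = [[4, 4], [-2, -5], [5, 6]].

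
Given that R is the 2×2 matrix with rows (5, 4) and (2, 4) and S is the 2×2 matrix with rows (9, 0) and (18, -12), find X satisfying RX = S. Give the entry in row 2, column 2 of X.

R is on the left of X, so left-multiply by R⁻¹: X = R⁻¹S.
det R = 12; the adjugate gives R⁻¹ = [[1/3, -1/3], [-1/6, 5/12]].
X = R⁻¹S = [[1/3, -1/3], [-1/6, 5/12]] · [[9, 0], [18, -12]] = [[-3, 4], [6, -5]].

-5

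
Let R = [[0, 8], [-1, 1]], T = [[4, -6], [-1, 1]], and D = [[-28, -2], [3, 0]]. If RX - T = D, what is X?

X = [[-5, -2], [-3, -1]]

RX = D + T = [[-24, -8], [2, 1]].
Left-multiplying both sides by R⁻¹ gives X = R⁻¹(D + T).
det R = 8, so R⁻¹ = [[1/8, -1], [1/8, 0]].
X = R⁻¹(D + T) = [[-5, -2], [-3, -1]].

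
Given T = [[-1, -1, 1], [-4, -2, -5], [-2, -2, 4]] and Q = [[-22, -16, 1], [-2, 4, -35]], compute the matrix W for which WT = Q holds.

T is on the right of W, so right-multiply by T⁻¹: W = QT⁻¹.
det T = -4; the adjugate gives T⁻¹ = [[9/2, -1/2, -7/4], [-13/2, 1/2, 9/4], [-1, 0, 1/2]].
W = QT⁻¹ = [[-22, -16, 1], [-2, 4, -35]] · [[9/2, -1/2, -7/4], [-13/2, 1/2, 9/4], [-1, 0, 1/2]] = [[4, 3, 3], [0, 3, -5]].

W = [[4, 3, 3], [0, 3, -5]]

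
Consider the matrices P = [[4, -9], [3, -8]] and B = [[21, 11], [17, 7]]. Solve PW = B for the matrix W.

P is on the left of W, so left-multiply by P⁻¹: W = P⁻¹B.
det P = -5; the adjugate gives P⁻¹ = [[8/5, -9/5], [3/5, -4/5]].
W = P⁻¹B = [[8/5, -9/5], [3/5, -4/5]] · [[21, 11], [17, 7]] = [[3, 5], [-1, 1]].

W = [[3, 5], [-1, 1]]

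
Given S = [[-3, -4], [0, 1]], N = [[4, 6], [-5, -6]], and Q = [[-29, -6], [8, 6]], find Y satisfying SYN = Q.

Y = [[-4, -3], [-3, -4]]

Y = S⁻¹QN⁻¹ (apply S⁻¹ on the left and N⁻¹ on the right).
S has determinant -3; S⁻¹ = [[-1/3, -4/3], [0, 1]].
N has determinant 6; N⁻¹ = [[-1, -1], [5/6, 2/3]].
S⁻¹Q = [[-1, -6], [8, 6]].
Y = (S⁻¹Q)N⁻¹ = [[-4, -3], [-3, -4]].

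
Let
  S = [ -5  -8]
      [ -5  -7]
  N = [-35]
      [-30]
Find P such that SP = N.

Left-multiplying both sides by S⁻¹ gives P = S⁻¹N.
S has determinant -5; S⁻¹ = [[7/5, -8/5], [-1, 1]].
P = S⁻¹N = [[7/5, -8/5], [-1, 1]] · [[-35], [-30]] = [[-1], [5]].

P = [[-1], [5]]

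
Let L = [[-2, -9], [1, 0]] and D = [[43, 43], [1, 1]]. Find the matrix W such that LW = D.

L is on the left of W, so left-multiply by L⁻¹: W = L⁻¹D.
det L = 9; the adjugate gives L⁻¹ = [[0, 1], [-1/9, -2/9]].
W = L⁻¹D = [[0, 1], [-1/9, -2/9]] · [[43, 43], [1, 1]] = [[1, 1], [-5, -5]].

W = [[1, 1], [-5, -5]]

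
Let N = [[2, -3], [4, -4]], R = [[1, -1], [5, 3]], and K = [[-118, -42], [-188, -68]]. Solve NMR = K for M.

Left-multiply by N⁻¹ and right-multiply by R⁻¹: M = N⁻¹KR⁻¹.
det N = 4, so N⁻¹ = [[-1, 3/4], [-1, 1/2]].
R has determinant 8; R⁻¹ = [[3/8, 1/8], [-5/8, 1/8]].
N⁻¹K = [[-23, -9], [24, 8]].
M = (N⁻¹K)R⁻¹ = [[-3, -4], [4, 4]].

M = [[-3, -4], [4, 4]]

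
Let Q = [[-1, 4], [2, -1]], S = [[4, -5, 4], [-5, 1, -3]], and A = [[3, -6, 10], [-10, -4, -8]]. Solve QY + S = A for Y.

Y = [[-3, -3, -2], [-1, -1, 1]]

QY = A − S = [[-1, -1, 6], [-5, -5, -5]].
Left-multiplying both sides by Q⁻¹ gives Y = Q⁻¹(A − S).
det Q = -7, so Q⁻¹ = [[1/7, 4/7], [2/7, 1/7]].
Y = Q⁻¹(A − S) = [[-3, -3, -2], [-1, -1, 1]].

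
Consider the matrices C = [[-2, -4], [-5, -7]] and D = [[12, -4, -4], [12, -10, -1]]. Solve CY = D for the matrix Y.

Y = [[6, 2, -4], [-6, 0, 3]]

C is on the left of Y, so left-multiply by C⁻¹: Y = C⁻¹D.
det C = -6; the adjugate gives C⁻¹ = [[7/6, -2/3], [-5/6, 1/3]].
Y = C⁻¹D = [[7/6, -2/3], [-5/6, 1/3]] · [[12, -4, -4], [12, -10, -1]] = [[6, 2, -4], [-6, 0, 3]].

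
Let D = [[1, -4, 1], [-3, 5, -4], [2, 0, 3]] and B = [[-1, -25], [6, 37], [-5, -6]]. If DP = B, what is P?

Since D multiplies P on the left, P = D⁻¹B.
det D = 1, so D⁻¹ = [[15, 12, 11], [1, 1, 1], [-10, -8, -7]].
P = D⁻¹B = [[15, 12, 11], [1, 1, 1], [-10, -8, -7]] · [[-1, -25], [6, 37], [-5, -6]] = [[2, 3], [0, 6], [-3, -4]].

P = [[2, 3], [0, 6], [-3, -4]]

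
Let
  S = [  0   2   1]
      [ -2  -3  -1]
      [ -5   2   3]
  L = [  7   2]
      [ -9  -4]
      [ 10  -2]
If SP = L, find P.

P = [[-1, 0], [4, 2], [-1, -2]]

Left-multiplying both sides by S⁻¹ gives P = S⁻¹L.
det S = 3; the adjugate gives S⁻¹ = [[-7/3, -4/3, 1/3], [11/3, 5/3, -2/3], [-19/3, -10/3, 4/3]].
P = S⁻¹L = [[-7/3, -4/3, 1/3], [11/3, 5/3, -2/3], [-19/3, -10/3, 4/3]] · [[7, 2], [-9, -4], [10, -2]] = [[-1, 0], [4, 2], [-1, -2]].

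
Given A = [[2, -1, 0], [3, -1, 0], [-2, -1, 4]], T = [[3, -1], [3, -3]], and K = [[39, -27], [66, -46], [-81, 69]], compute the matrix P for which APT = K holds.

Left-multiply by A⁻¹ and right-multiply by T⁻¹: P = A⁻¹KT⁻¹.
det A = 4; the adjugate gives A⁻¹ = [[-1, 1, 0], [-3, 2, 0], [-5/4, 1, 1/4]].
T has determinant -6; T⁻¹ = [[1/2, -1/6], [1/2, -1/2]].
A⁻¹K = [[27, -19], [15, -11], [-3, 5]].
P = (A⁻¹K)T⁻¹ = [[4, 5], [2, 3], [1, -2]].

P = [[4, 5], [2, 3], [1, -2]]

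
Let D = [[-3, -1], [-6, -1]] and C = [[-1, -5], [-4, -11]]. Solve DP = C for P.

P = [[1, 2], [-2, -1]]

D is on the left of P, so left-multiply by D⁻¹: P = D⁻¹C.
D has determinant -3; D⁻¹ = [[1/3, -1/3], [-2, 1]].
P = D⁻¹C = [[1/3, -1/3], [-2, 1]] · [[-1, -5], [-4, -11]] = [[1, 2], [-2, -1]].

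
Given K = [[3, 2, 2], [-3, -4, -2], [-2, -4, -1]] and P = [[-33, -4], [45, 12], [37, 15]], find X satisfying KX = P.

X = [[-5, -2], [-6, -4], [-3, 5]]

K is on the left of X, so left-multiply by K⁻¹: X = K⁻¹P.
K has determinant -2; K⁻¹ = [[2, 3, -2], [-1/2, -1/2, 0], [-2, -4, 3]].
X = K⁻¹P = [[2, 3, -2], [-1/2, -1/2, 0], [-2, -4, 3]] · [[-33, -4], [45, 12], [37, 15]] = [[-5, -2], [-6, -4], [-3, 5]].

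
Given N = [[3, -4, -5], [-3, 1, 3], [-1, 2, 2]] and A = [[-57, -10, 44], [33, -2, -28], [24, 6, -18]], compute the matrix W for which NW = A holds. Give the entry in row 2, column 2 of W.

4

Left-multiplying both sides by N⁻¹ gives W = N⁻¹A.
det N = 1, so N⁻¹ = [[-4, -2, -7], [3, 1, 6], [-5, -2, -9]].
W = N⁻¹A = [[-4, -2, -7], [3, 1, 6], [-5, -2, -9]] · [[-57, -10, 44], [33, -2, -28], [24, 6, -18]] = [[-6, 2, 6], [6, 4, -4], [3, 0, -2]].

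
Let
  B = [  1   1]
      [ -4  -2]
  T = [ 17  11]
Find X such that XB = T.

Since B sits to the right of X, X = TB⁻¹.
det B = 2; the adjugate gives B⁻¹ = [[-1, -1/2], [2, 1/2]].
X = TB⁻¹ = [[17, 11]] · [[-1, -1/2], [2, 1/2]] = [[5, -3]].

X = [[5, -3]]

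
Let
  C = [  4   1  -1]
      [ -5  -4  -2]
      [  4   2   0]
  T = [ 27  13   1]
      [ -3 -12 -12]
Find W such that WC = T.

W = [[5, -3, -2], [6, 3, -3]]

Right-multiplying both sides by C⁻¹ gives W = TC⁻¹.
det C = 2; the adjugate gives C⁻¹ = [[2, -1, -3], [-4, 2, 13/2], [3, -2, -11/2]].
W = TC⁻¹ = [[27, 13, 1], [-3, -12, -12]] · [[2, -1, -3], [-4, 2, 13/2], [3, -2, -11/2]] = [[5, -3, -2], [6, 3, -3]].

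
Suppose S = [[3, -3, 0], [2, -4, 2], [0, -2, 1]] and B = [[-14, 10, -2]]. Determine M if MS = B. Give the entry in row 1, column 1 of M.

Since S sits to the right of M, M = BS⁻¹.
S has determinant 6; S⁻¹ = [[0, 1/2, -1], [-1/3, 1/2, -1], [-2/3, 1, -1]].
M = BS⁻¹ = [[-14, 10, -2]] · [[0, 1/2, -1], [-1/3, 1/2, -1], [-2/3, 1, -1]] = [[-2, -4, 6]].

-2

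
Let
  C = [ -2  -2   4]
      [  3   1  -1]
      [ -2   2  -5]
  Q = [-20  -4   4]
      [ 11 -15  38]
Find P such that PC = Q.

P = [[6, 0, 4], [4, 3, -5]]

Right-multiplying both sides by C⁻¹ gives P = QC⁻¹.
C has determinant 4; C⁻¹ = [[-3/4, -1/2, -1/2], [17/4, 9/2, 5/2], [2, 2, 1]].
P = QC⁻¹ = [[-20, -4, 4], [11, -15, 38]] · [[-3/4, -1/2, -1/2], [17/4, 9/2, 5/2], [2, 2, 1]] = [[6, 0, 4], [4, 3, -5]].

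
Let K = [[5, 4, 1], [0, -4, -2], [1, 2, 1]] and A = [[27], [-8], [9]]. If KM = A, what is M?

K is on the left of M, so left-multiply by K⁻¹: M = K⁻¹A.
det K = -4; the adjugate gives K⁻¹ = [[0, 1/2, 1], [1/2, -1, -5/2], [-1, 3/2, 5]].
M = K⁻¹A = [[0, 1/2, 1], [1/2, -1, -5/2], [-1, 3/2, 5]] · [[27], [-8], [9]] = [[5], [-1], [6]].

M = [[5], [-1], [6]]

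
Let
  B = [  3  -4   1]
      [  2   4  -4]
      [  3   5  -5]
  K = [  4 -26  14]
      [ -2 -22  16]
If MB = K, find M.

Since B sits to the right of M, M = KB⁻¹.
B has determinant 6; B⁻¹ = [[0, -5/2, 2], [-1/3, -3, 7/3], [-1/3, -9/2, 10/3]].
M = KB⁻¹ = [[4, -26, 14], [-2, -22, 16]] · [[0, -5/2, 2], [-1/3, -3, 7/3], [-1/3, -9/2, 10/3]] = [[4, 5, -6], [2, -1, -2]].

M = [[4, 5, -6], [2, -1, -2]]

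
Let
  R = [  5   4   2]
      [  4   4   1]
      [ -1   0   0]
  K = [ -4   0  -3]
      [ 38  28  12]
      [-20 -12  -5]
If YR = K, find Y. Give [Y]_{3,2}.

-1

Right-multiplying both sides by R⁻¹ gives Y = KR⁻¹.
det R = 4; the adjugate gives R⁻¹ = [[0, 0, -1], [-1/4, 1/2, 3/4], [1, -1, 1]].
Y = KR⁻¹ = [[-4, 0, -3], [38, 28, 12], [-20, -12, -5]] · [[0, 0, -1], [-1/4, 1/2, 3/4], [1, -1, 1]] = [[-3, 3, 1], [5, 2, -5], [-2, -1, 6]].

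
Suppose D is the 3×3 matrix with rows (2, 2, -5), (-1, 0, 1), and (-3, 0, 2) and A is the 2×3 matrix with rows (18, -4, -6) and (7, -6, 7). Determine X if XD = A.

X = [[-2, -4, -6], [-3, 2, -5]]

Right-multiplying both sides by D⁻¹ gives X = AD⁻¹.
det D = -2, so D⁻¹ = [[0, 2, -1], [1/2, 11/2, -3/2], [0, 3, -1]].
X = AD⁻¹ = [[18, -4, -6], [7, -6, 7]] · [[0, 2, -1], [1/2, 11/2, -3/2], [0, 3, -1]] = [[-2, -4, -6], [-3, 2, -5]].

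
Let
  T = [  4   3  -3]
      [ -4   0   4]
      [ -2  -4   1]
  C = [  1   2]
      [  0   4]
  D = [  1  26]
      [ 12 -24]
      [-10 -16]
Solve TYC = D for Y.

Left-multiply by T⁻¹ and right-multiply by C⁻¹: Y = T⁻¹DC⁻¹.
det T = 4; the adjugate gives T⁻¹ = [[4, 9/4, 3], [-1, -1/2, -1], [4, 5/2, 3]].
det C = 4; the adjugate gives C⁻¹ = [[1, -1/2], [0, 1/4]].
T⁻¹D = [[1, 2], [3, 2], [4, -4]].
Y = (T⁻¹D)C⁻¹ = [[1, 0], [3, -1], [4, -3]].

Y = [[1, 0], [3, -1], [4, -3]]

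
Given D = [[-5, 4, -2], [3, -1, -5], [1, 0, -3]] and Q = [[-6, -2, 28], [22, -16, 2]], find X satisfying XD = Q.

X = [[-2, -6, 2], [-4, 0, 2]]

Right-multiplying both sides by D⁻¹ gives X = QD⁻¹.
det D = -1; the adjugate gives D⁻¹ = [[-3, -12, 22], [-4, -17, 31], [-1, -4, 7]].
X = QD⁻¹ = [[-6, -2, 28], [22, -16, 2]] · [[-3, -12, 22], [-4, -17, 31], [-1, -4, 7]] = [[-2, -6, 2], [-4, 0, 2]].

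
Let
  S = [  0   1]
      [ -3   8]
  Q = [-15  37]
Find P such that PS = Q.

P = [[-3, 5]]

S is on the right of P, so right-multiply by S⁻¹: P = QS⁻¹.
det S = 3; the adjugate gives S⁻¹ = [[8/3, -1/3], [1, 0]].
P = QS⁻¹ = [[-15, 37]] · [[8/3, -1/3], [1, 0]] = [[-3, 5]].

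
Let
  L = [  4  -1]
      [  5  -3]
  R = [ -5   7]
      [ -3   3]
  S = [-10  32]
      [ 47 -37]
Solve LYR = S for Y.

Y = [[4, -3], [5, 3]]

Isolating Y: multiply by L⁻¹ from the left and R⁻¹ from the right, so Y = L⁻¹SR⁻¹.
det L = -7, so L⁻¹ = [[3/7, -1/7], [5/7, -4/7]].
R has determinant 6; R⁻¹ = [[1/2, -7/6], [1/2, -5/6]].
L⁻¹S = [[-11, 19], [-34, 44]].
Y = (L⁻¹S)R⁻¹ = [[4, -3], [5, 3]].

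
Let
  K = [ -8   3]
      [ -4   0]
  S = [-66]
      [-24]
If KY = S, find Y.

Y = [[6], [-6]]

K is on the left of Y, so left-multiply by K⁻¹: Y = K⁻¹S.
K has determinant 12; K⁻¹ = [[0, -1/4], [1/3, -2/3]].
Y = K⁻¹S = [[0, -1/4], [1/3, -2/3]] · [[-66], [-24]] = [[6], [-6]].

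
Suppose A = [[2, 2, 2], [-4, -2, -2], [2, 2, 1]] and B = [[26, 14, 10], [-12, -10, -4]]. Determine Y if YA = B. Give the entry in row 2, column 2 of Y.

A is on the right of Y, so right-multiply by A⁻¹: Y = BA⁻¹.
A has determinant -4; A⁻¹ = [[-1/2, -1/2, 0], [0, 1/2, 1], [1, 0, -1]].
Y = BA⁻¹ = [[26, 14, 10], [-12, -10, -4]] · [[-1/2, -1/2, 0], [0, 1/2, 1], [1, 0, -1]] = [[-3, -6, 4], [2, 1, -6]].

1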